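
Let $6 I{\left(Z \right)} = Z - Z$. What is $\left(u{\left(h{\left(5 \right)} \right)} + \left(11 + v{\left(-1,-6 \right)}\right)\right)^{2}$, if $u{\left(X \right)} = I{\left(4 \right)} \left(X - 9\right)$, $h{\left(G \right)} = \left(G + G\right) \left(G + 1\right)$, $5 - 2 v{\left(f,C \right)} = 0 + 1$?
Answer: $169$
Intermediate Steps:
$v{\left(f,C \right)} = 2$ ($v{\left(f,C \right)} = \frac{5}{2} - \frac{0 + 1}{2} = \frac{5}{2} - \frac{1}{2} = 2$)
$h{\left(G \right)} = 2 G \left(1 + G\right)$
$I{\left(Z \right)} = 0$ ($I{\left(Z \right)} = \frac{Z - Z}{6} = \frac{1}{6} \cdot 0 = 0$)
$u{\left(X \right)} = 0$ ($u{\left(X \right)} = 0 \left(X - 9\right) = 0 \left(-9 + X\right) = 0$)
$\left(u{\left(h{\left(5 \right)} \right)} + \left(11 + v{\left(-1,-6 \right)}\right)\right)^{2} = \left(0 + \left(11 + 2\right)\right)^{2} = \left(0 + 13\right)^{2} = 13^{2} = 169$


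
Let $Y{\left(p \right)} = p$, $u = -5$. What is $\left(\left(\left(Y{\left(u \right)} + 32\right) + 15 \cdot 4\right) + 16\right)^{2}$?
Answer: $10609$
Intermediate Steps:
$\left(\left(\left(Y{\left(u \right)} + 32\right) + 15 \cdot 4\right) + 16\right)^{2} = \left(\left(\left(-5 + 32\right) + 15 \cdot 4\right) + 16\right)^{2} = \left(\left(27 + 60\right) + 16\right)^{2} = \left(87 + 16\right)^{2} = 103^{2} = 10609$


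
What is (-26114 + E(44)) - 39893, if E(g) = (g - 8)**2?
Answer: -64711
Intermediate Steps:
E(g) = (-8 + g)**2
(-26114 + E(44)) - 39893 = (-26114 + (-8 + 44)**2) - 39893 = (-26114 + 36**2) - 39893 = (-26114 + 1296) - 39893 = -24818 - 39893 = -64711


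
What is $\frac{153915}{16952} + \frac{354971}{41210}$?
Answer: $\frac{475396367}{26868920} \approx 17.693$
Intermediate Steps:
$\frac{153915}{16952} + \frac{354971}{41210} = \frac{475396367}{26868920}$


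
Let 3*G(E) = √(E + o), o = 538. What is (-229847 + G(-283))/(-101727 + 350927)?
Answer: -229847/249200 + √255/747600 ≈ -0.92232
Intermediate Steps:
G(E) = √(538 + E)/3 (G(E) = √(E + 538)/3 = √(538 + E)/3)
(-229847 + G(-283))/(-101727 + 350927) = (-229847 + √(538 - 283)/3)/(-101727 + 350927) = (-229847 + √255/3)/249200 = (-229847 + √255/3)*(1/249200) = -229847/249200 + √255/747600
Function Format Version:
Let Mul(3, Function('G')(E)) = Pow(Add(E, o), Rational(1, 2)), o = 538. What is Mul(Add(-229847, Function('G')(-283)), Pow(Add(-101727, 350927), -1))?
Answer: Add(Rational(-229847, 249200), Mul(Rational(1, 747600), Pow(255, Rational(1, 2)))) ≈ -0.92232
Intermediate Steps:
Function('G')(E) = Mul(Rational(1, 3), Pow(Add(538, E), Rational(1, 2))) (Function('G')(E) = Mul(Rational(1, 3), Pow(Add(E, 538), Rational(1, 2))) = Mul(Rational(1, 3), Pow(Add(538, E), Rational(1, 2))))
Mul(Add(-229847, Function('G')(-283)), Pow(Add(-101727, 350927), -1)) = Mul(Add(-229847, Mul(Rational(1, 3), Pow(Add(538, -283), Rational(1, 2)))), Pow(Add(-101727, 350927), -1)) = Mul(Add(-229847, Mul(Rational(1, 3), Pow(255, Rational(1, 2)))), Pow(249200, -1)) = Mul(Add(-229847, Mul(Rational(1, 3), Pow(255, Rational(1, 2)))), Rational(1, 249200)) = Add(Rational(-229847, 249200), Mul(Rational(1, 747600), Pow(255, Rational(1, 2))))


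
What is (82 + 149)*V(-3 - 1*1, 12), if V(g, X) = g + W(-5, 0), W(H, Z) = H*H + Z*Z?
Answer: 4851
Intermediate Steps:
W(H, Z) = H² + Z²
V(g, X) = 25 + g (V(g, X) = g + ((-5)² + 0²) = g + (25 + 0) = g + 25 = 25 + g)
(82 + 149)*V(-3 - 1*1, 12) = (82 + 149)*(25 + (-3 - 1*1)) = 231*(25 + (-3 - 1)) = 231*(25 - 4) = 231*21 = 4851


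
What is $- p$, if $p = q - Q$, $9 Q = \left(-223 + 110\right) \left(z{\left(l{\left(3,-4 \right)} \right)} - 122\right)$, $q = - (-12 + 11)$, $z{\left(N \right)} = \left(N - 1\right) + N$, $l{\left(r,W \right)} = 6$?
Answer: $\frac{4178}{3} \approx 1392.7$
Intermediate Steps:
$z{\left(N \right)} = -1 + 2 N$ ($z{\left(N \right)} = \left(-1 + N\right) + N = -1 + 2 N$)
$q = 1$ ($q = \left(-1\right) \left(-1\right) = 1$)
$Q = \frac{4181}{3}$ ($Q = \frac{\left(-223 + 110\right) \left(\left(-1 + 2 \cdot 6\right) - 122\right)}{9} = \frac{\left(-113\right) \left(\left(-1 + 12\right) - 122\right)}{9} = \frac{\left(-113\right) \left(11 - 122\right)}{9} = \frac{\left(-113\right) \left(-111\right)}{9} = \frac{1}{9} \cdot 12543 = \frac{4181}{3} \approx 1393.7$)
$p = - \frac{4178}{3}$ ($p = 1 - \frac{4181}{3} = - \frac{4178}{3} \approx -1392.7$)
$- p = \left(-1\right) \left(- \frac{4178}{3}\right) = \frac{4178}{3}$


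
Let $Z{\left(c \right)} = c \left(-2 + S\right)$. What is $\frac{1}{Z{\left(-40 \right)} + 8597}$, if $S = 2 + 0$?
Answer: $\frac{1}{8597} \approx 0.00011632$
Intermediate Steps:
$S = 2$
$Z{\left(c \right)} = 0$ ($Z{\left(c \right)} = c \left(-2 + 2\right) = c 0 = 0$)
$\frac{1}{Z{\left(-40 \right)} + 8597} = \frac{1}{0 + 8597} = \frac{1}{8597}$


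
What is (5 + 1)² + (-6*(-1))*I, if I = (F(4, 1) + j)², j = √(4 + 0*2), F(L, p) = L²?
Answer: 1980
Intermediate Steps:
j = 2 (j = √(4 + 0) = √4 = 2)
I = 324 (I = (4² + 2)² = (16 + 2)² = 18² = 324)
(5 + 1)² + (-6*(-1))*I = (5 + 1)² - 6*(-1)*324 = 6² + 6*324 = 36 + 1944 = 1980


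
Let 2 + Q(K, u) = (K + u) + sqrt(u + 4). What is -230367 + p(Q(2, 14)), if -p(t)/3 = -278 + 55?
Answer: -229698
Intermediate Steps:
Q(K, u) = -2 + K + u + sqrt(4 + u) (Q(K, u) = -2 + ((K + u) + sqrt(u + 4)) = -2 + ((K + u) + sqrt(4 + u)) = -2 + (K + u + sqrt(4 + u)) = -2 + K + u + sqrt(4 + u))
p(t) = 669 (p(t) = -3*(-278 + 55) = -3*(-223) = 669)
-230367 + p(Q(2, 14)) = -230367 + 669 = -229698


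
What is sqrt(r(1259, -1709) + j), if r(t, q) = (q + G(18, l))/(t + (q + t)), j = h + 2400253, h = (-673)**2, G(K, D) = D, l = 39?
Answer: 2*sqrt(466838014378)/809 ≈ 1689.1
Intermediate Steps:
h = 452929
j = 2853182 (j = 452929 + 2400253 = 2853182)
r(t, q) = (39 + q)/(q + 2*t) (r(t, q) = (q + 39)/(t + (q + t)) = (39 + q)/(q + 2*t))
sqrt(r(1259, -1709) + j) = sqrt((39 - 1709)/(-1709 + 2*1259) + 2853182) = sqrt(-1670/(-1709 + 2518) + 2853182) = sqrt(-1670/809 + 2853182) = sqrt(2308222568/809) = 2*sqrt(466838014378)/809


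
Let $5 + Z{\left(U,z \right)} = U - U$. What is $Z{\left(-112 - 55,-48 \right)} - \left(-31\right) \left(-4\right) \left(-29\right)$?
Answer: $3591$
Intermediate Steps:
$Z{\left(U,z \right)} = -5$ ($Z{\left(U,z \right)} = -5 + \left(U - U\right) = -5 + 0 = -5$)
$Z{\left(-112 - 55,-48 \right)} - \left(-31\right) \left(-4\right) \left(-29\right) = -5 - \left(-31\right) \left(-4\right) \left(-29\right) = -5 - 124 \left(-29\right) = -5 - -3596 = -5 + 3596 = 3591$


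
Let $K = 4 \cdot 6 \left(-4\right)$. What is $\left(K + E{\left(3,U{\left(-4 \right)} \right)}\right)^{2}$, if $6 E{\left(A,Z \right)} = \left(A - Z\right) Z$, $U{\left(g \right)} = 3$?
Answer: $9216$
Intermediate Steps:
$E{\left(A,Z \right)} = \frac{Z \left(A - Z\right)}{6}$ ($E{\left(A,Z \right)} = \frac{\left(A - Z\right) Z}{6} = \frac{Z \left(A - Z\right)}{6}$)
$K = -96$ ($K = 24 \left(-4\right) = -96$)
$\left(K + E{\left(3,U{\left(-4 \right)} \right)}\right)^{2} = \left(-96 + \frac{1}{6} \cdot 3 \left(3 - 3\right)\right)^{2} = \left(-96 + \frac{1}{6} \cdot 3 \cdot 0\right)^{2} = \left(-96 + 0\right)^{2} = \left(-96\right)^{2} = 9216$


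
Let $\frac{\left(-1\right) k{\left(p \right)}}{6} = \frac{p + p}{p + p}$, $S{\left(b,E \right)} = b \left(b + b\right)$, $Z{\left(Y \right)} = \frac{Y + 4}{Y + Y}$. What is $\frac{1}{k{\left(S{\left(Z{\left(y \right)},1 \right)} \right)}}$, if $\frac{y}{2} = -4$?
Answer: $- \frac{1}{6} \approx -0.16667$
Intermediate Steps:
$y = -8$ ($y = 2 \left(-4\right) = -8$)
$Z{\left(Y \right)} = \frac{4 + Y}{2 Y}$
$S{\left(b,E \right)} = 2 b^{2}$ ($S{\left(b,E \right)} = b 2 b = 2 b^{2}$)
$k{\left(p \right)} = -6$ ($k{\left(p \right)} = - 6 \frac{p + p}{p + p} = - 6 \frac{2 p}{2 p} = - 6 \cdot 2 p \frac{1}{2 p} = \left(-6\right) 1 = -6$)
$\frac{1}{k{\left(S{\left(Z{\left(y \right)},1 \right)} \right)}} = \frac{1}{-6} = - \frac{1}{6}$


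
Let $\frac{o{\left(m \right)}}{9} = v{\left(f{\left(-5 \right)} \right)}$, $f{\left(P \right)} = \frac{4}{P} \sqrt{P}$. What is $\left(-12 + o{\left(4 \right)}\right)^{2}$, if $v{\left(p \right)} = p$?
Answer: $- \frac{576}{5} + \frac{864 i \sqrt{5}}{5} \approx -115.2 + 386.39 i$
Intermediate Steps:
$f{\left(P \right)} = \frac{4}{\sqrt{P}}$
$o{\left(m \right)} = - \frac{36 i \sqrt{5}}{5}$ ($o{\left(m \right)} = 9 \frac{4}{i \sqrt{5}} = 9 \cdot 4 \left(- \frac{i \sqrt{5}}{5}\right) = 9 \left(- \frac{4 i \sqrt{5}}{5}\right) = - \frac{36 i \sqrt{5}}{5}$)
$\left(-12 + o{\left(4 \right)}\right)^{2} = \left(-12 - \frac{36 i \sqrt{5}}{5}\right)^{2}$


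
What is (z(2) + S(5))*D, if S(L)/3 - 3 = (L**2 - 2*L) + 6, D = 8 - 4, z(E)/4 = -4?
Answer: 224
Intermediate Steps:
z(E) = -16 (z(E) = 4*(-4) = -16)
D = 4 (D = 8 - 1*4 = 8 - 4 = 4)
S(L) = 27 - 6*L + 3*L**2 (S(L) = 9 + 3*((L**2 - 2*L) + 6) = 9 + 3*(6 + L**2 - 2*L) = 9 + (18 - 6*L + 3*L**2) = 27 - 6*L + 3*L**2)
(z(2) + S(5))*D = (-16 + (27 - 6*5 + 3*5**2))*4 = (-16 + (27 - 30 + 3*25))*4 = (-16 + (27 - 30 + 75))*4 = (-16 + 72)*4 = 56*4 = 224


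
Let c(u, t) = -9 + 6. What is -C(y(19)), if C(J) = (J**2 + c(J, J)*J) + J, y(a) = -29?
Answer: -899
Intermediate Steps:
c(u, t) = -3
C(J) = J**2 - 2*J (C(J) = (J**2 - 3*J) + J = J**2 - 2*J)
-C(y(19)) = -(-29)*(-2 - 29) = -(-29)*(-31) = -1*899 = -899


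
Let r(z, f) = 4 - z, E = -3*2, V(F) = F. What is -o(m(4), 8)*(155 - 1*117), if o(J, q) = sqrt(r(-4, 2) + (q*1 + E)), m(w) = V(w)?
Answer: -38*sqrt(10) ≈ -120.17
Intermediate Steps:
m(w) = w
E = -6
o(J, q) = sqrt(2 + q) (o(J, q) = sqrt((4 - 1*(-4)) + (q*1 - 6)) = sqrt((4 + 4) + (q - 6)) = sqrt(8 + (-6 + q)) = sqrt(2 + q))
-o(m(4), 8)*(155 - 1*117) = -sqrt(2 + 8)*(155 - 1*117) = -sqrt(10)*(155 - 117) = -sqrt(10)*38 = -38*sqrt(10)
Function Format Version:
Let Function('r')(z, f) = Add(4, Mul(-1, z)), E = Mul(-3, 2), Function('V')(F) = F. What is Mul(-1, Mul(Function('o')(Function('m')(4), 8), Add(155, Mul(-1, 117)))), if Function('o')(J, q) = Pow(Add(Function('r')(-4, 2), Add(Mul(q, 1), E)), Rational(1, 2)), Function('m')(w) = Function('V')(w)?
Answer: Mul(-38, Pow(10, Rational(1, 2))) ≈ -120.17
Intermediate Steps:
Function('m')(w) = w
E = -6
Function('o')(J, q) = Pow(Add(2, q), Rational(1, 2)) (Function('o')(J, q) = Pow(Add(Add(4, Mul(-1, -4)), Add(Mul(q, 1), -6)), Rational(1, 2)) = Pow(Add(Add(4, 4), Add(q, -6)), Rational(1, 2)) = Pow(Add(8, Add(-6, q)), Rational(1, 2)) = Pow(Add(2, q), Rational(1, 2)))
Mul(-1, Mul(Function('o')(Function('m')(4), 8), Add(155, Mul(-1, 117)))) = Mul(-1, Mul(Pow(Add(2, 8), Rational(1, 2)), Add(155, Mul(-1, 117)))) = Mul(-1, Mul(Pow(10, Rational(1, 2)), Add(155, -117))) = Mul(-1, Mul(Pow(10, Rational(1, 2)), 38)) = Mul(-1, Mul(38, Pow(10, Rational(1, 2)))) = Mul(-38, Pow(10, Rational(1, 2)))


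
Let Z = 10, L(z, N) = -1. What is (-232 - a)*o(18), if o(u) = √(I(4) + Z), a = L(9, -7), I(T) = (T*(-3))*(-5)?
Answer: -231*√70 ≈ -1932.7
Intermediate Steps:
I(T) = 15*T (I(T) = -3*T*(-5) = 15*T)
a = -1
o(u) = √70 (o(u) = √(15*4 + 10) = √(60 + 10) = √70)
(-232 - a)*o(18) = (-232 - (-1))*√70 = (-232 - 1*(-1))*√70 = (-232 + 1)*√70 = -231*√70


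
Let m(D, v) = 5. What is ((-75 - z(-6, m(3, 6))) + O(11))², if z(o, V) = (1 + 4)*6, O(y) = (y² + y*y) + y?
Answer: 21904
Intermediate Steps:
O(y) = y + 2*y² (O(y) = (y² + y²) + y = 2*y² + y = y + 2*y²)
z(o, V) = 30 (z(o, V) = 5*6 = 30)
((-75 - z(-6, m(3, 6))) + O(11))² = ((-75 - 1*30) + 11*(1 + 2*11))² = ((-75 - 30) + 11*(1 + 22))² = (-105 + 11*23)² = (-105 + 253)² = 148² = 21904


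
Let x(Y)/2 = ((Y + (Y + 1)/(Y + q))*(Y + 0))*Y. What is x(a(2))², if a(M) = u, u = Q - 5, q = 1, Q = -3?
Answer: 802816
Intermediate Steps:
u = -8 (u = -3 - 5 = -8)
a(M) = -8
x(Y) = 2*Y²*(1 + Y) (x(Y) = 2*(((Y + (Y + 1)/(Y + 1))*(Y + 0))*Y) = 2*(((Y + (1 + Y)/(1 + Y))*Y)*Y) = 2*(((Y + 1)*Y)*Y) = 2*(((1 + Y)*Y)*Y) = 2*((Y*(1 + Y))*Y) = 2*(Y²*(1 + Y)) = 2*Y²*(1 + Y))
x(a(2))² = (2*(-8)²*(1 - 8))² = (2*64*(-7))² = (-896)² = 802816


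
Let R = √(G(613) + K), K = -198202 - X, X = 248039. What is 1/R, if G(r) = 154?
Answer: -I*√446087/446087 ≈ -0.0014972*I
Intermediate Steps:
K = -446241 (K = -198202 - 1*248039 = -198202 - 248039 = -446241)
R = I*√446087 (R = √(154 - 446241) = √(-446087) = I*√446087 ≈ 667.9*I)
1/R = 1/(I*√446087) = -I*√446087/446087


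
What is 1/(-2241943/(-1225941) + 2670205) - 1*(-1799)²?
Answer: -10594410552514871107/3273516029848 ≈ -3.2364e+6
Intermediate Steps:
1/(-2241943/(-1225941) + 2670205) - 1*(-1799)² = 1/(-2241943*(-1/1225941) + 2670205) - 1*3236401 = 1/(2241943/1225941 + 2670205) - 3236401 = 1/(3273516029848/1225941) - 3236401 = 1225941/3273516029848 - 3236401 = -10594410552514871107/3273516029848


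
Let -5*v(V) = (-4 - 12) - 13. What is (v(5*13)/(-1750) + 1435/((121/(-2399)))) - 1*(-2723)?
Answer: -27239471009/1058750 ≈ -25728.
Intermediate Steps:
v(V) = 29/5 (v(V) = -((-4 - 12) - 13)/5 = -(-16 - 13)/5 = -⅕*(-29) = 29/5)
(v(5*13)/(-1750) + 1435/((121/(-2399)))) - 1*(-2723) = ((29/5)/(-1750) + 1435/((121/(-2399)))) - 1*(-2723) = ((29/5)*(-1/1750) + 1435/((121*(-1/2399)))) + 2723 = (-29/8750 + 1435/(-121/2399)) + 2723 = (-29/8750 + 1435*(-2399/121)) + 2723 = (-29/8750 - 3442565/121) + 2723 = -30122447259/1058750 + 2723 = -27239471009/1058750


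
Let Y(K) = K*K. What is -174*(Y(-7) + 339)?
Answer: -67512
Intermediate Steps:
Y(K) = K**2
-174*(Y(-7) + 339) = -174*((-7)**2 + 339) = -174*(49 + 339) = -174*388 = -67512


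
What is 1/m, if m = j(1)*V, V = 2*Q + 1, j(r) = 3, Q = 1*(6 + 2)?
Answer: 1/51 ≈ 0.019608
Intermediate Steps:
Q = 8 (Q = 1*8 = 8)
V = 17 (V = 2*8 + 1 = 16 + 1 = 17)
m = 51 (m = 3*17 = 51)
1/m = 1/51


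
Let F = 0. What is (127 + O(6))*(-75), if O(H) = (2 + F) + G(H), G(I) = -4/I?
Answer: -9625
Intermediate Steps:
O(H) = 2 - 4/H (O(H) = (2 + 0) - 4/H = 2 - 4/H)
(127 + O(6))*(-75) = (127 + (2 - 4/6))*(-75) = (127 + (2 - 4*⅙))*(-75) = (127 + (2 - ⅔))*(-75) = (127 + 4/3)*(-75) = (385/3)*(-75) = -9625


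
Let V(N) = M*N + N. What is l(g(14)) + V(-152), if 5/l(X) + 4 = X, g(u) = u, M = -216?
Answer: 65361/2 ≈ 32681.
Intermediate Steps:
V(N) = -215*N (V(N) = -216*N + N = -215*N)
l(X) = 5/(-4 + X)
l(g(14)) + V(-152) = 5/(-4 + 14) - 215*(-152) = 5/10 + 32680 = 5*(⅒) + 32680 = ½ + 32680 = 65361/2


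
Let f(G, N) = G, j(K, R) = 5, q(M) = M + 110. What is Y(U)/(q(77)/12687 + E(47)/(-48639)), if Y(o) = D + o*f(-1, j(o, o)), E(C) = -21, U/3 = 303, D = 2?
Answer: -186564758217/3120640 ≈ -59784.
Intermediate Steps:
q(M) = 110 + M
U = 909 (U = 3*303 = 909)
Y(o) = 2 - o (Y(o) = 2 + o*(-1) = 2 - o)
Y(U)/(q(77)/12687 + E(47)/(-48639)) = (2 - 1*909)/((110 + 77)/12687 - 21/(-48639)) = (2 - 909)/(187*(1/12687) - 21*(-1/48639)) = -907/(187/12687 + 7/16213) = -907/3120640/205694331 = -907*205694331/3120640 = -186564758217/3120640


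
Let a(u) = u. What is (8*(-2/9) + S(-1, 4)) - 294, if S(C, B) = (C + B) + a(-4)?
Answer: -2671/9 ≈ -296.78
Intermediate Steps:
S(C, B) = -4 + B + C (S(C, B) = (C + B) - 4 = (B + C) - 4 = -4 + B + C)
(8*(-2/9) + S(-1, 4)) - 294 = (8*(-2/9) + (-4 + 4 - 1)) - 294 = (8*(-2*⅑) - 1) - 294 = (8*(-2/9) - 1) - 294 = (-16/9 - 1) - 294 = -25/9 - 294 = -2671/9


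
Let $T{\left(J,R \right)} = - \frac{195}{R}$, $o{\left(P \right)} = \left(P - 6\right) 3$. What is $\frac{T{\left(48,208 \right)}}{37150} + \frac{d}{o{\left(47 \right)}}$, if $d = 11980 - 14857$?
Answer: $- \frac{114006043}{4874080} \approx -23.39$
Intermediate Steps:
$o{\left(P \right)} = -18 + 3 P$ ($o{\left(P \right)} = \left(-6 + P\right) 3 = -18 + 3 P$)
$d = -2877$
$\frac{T{\left(48,208 \right)}}{37150} + \frac{d}{o{\left(47 \right)}} = \frac{\left(-195\right) \frac{1}{208}}{37150} - \frac{2877}{-18 + 3 \cdot 47} = \left(-195\right) \frac{1}{208} \cdot \frac{1}{37150} - \frac{2877}{-18 + 141} = \left(- \frac{15}{16}\right) \frac{1}{37150} - \frac{2877}{123} = - \frac{3}{118880} - \frac{959}{41} = - \frac{114006043}{4874080}$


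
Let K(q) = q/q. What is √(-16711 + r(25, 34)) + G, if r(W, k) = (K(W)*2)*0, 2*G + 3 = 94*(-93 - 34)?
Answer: -11941/2 + I*√16711 ≈ -5970.5 + 129.27*I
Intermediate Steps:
K(q) = 1
G = -11941/2 (G = -3/2 + (94*(-93 - 34))/2 = -3/2 + (94*(-127))/2 = -3/2 + (½)*(-11938) = -3/2 - 5969 = -11941/2 ≈ -5970.5)
r(W, k) = 0 (r(W, k) = (1*2)*0 = 2*0 = 0)
√(-16711 + r(25, 34)) + G = √(-16711 + 0) - 11941/2 = √(-16711) - 11941/2 = I*√16711 - 11941/2 = -11941/2 + I*√16711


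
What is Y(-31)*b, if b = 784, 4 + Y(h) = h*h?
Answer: 750288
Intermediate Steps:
Y(h) = -4 + h**2 (Y(h) = -4 + h*h = -4 + h**2)
Y(-31)*b = (-4 + (-31)**2)*784 = (-4 + 961)*784 = 957*784 = 750288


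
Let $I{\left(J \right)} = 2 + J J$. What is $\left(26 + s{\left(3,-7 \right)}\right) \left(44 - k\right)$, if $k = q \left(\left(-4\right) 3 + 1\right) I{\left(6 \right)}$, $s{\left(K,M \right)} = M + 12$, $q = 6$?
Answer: $79112$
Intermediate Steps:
$I{\left(J \right)} = 2 + J^{2}$
$s{\left(K,M \right)} = 12 + M$
$k = -2508$ ($k = 6 \left(\left(-4\right) 3 + 1\right) \left(2 + 6^{2}\right) = 6 \left(-12 + 1\right) \left(2 + 36\right) = 6 \left(-11\right) 38 = \left(-66\right) 38 = -2508$)
$\left(26 + s{\left(3,-7 \right)}\right) \left(44 - k\right) = \left(26 + \left(12 - 7\right)\right) \left(44 - -2508\right) = \left(26 + 5\right) \left(44 + 2508\right) = 31 \cdot 2552 = 79112$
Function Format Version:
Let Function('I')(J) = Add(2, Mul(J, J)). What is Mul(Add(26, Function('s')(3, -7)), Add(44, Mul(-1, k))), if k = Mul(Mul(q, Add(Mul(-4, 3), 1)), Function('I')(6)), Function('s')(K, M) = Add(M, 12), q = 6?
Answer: 79112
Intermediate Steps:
Function('I')(J) = Add(2, Pow(J, 2))
Function('s')(K, M) = Add(12, M)
k = -2508 (k = Mul(Mul(6, Add(Mul(-4, 3), 1)), Add(2, Pow(6, 2))) = Mul(Mul(6, Add(-12, 1)), Add(2, 36)) = Mul(Mul(6, -11), 38) = Mul(-66, 38) = -2508)
Mul(Add(26, Function('s')(3, -7)), Add(44, Mul(-1, k))) = Mul(Add(26, Add(12, -7)), Add(44, Mul(-1, -2508))) = Mul(Add(26, 5), Add(44, 2508)) = Mul(31, 2552) = 79112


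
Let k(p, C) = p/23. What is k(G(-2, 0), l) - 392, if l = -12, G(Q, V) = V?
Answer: -392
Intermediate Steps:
k(p, C) = p/23 (k(p, C) = p*(1/23) = p/23)
k(G(-2, 0), l) - 392 = (1/23)*0 - 392 = 0 - 392 = -392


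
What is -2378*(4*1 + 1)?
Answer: -11890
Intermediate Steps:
-2378*(4*1 + 1) = -2378*(4 + 1) = -2378*5 = -11890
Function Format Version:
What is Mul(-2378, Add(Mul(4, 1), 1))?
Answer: -11890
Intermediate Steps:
Mul(-2378, Add(Mul(4, 1), 1)) = Mul(-2378, Add(4, 1)) = Mul(-2378, 5) = -11890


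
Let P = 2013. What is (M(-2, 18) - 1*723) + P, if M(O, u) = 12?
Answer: 1302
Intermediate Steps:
(M(-2, 18) - 1*723) + P = (12 - 1*723) + 2013 = (12 - 723) + 2013 = -711 + 2013 = 1302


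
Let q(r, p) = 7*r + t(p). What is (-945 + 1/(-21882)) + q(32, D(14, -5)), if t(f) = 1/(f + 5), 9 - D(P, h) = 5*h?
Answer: -68364235/94822 ≈ -720.97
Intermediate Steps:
D(P, h) = 9 - 5*h
t(f) = 1/(5 + f)
q(r, p) = 1/(5 + p) + 7*r (q(r, p) = 7*r + 1/(5 + p) = 1/(5 + p) + 7*r)
(-945 + 1/(-21882)) + q(32, D(14, -5)) = (-945 + 1/(-21882)) + (1 + 7*32*(5 + (9 - 5*(-5))))/(5 + (9 - 5*(-5))) = (-945 - 1/21882) + (1 + 7*32*(5 + (9 + 25)))/(5 + (9 + 25)) = -20678491/21882 + (1 + 7*32*(5 + 34))/(5 + 34) = -20678491/21882 + (1 + 7*32*39)/39 = -20678491/21882 + (1 + 8736)/39 = -20678491/21882 + (1/39)*8737 = -20678491/21882 + 8737/39 = -68364235/94822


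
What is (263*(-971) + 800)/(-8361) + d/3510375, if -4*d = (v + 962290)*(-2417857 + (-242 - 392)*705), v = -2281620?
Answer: -1053269916894467/3913366050 ≈ -2.6915e+5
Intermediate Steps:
d = -1889826102955/2 (d = -(-2281620 + 962290)*(-2417857 + (-242 - 392)*705)/4 = -(-659665)*(-2417857 - 634*705)/2 = -(-659665)*(-2417857 - 446970)/2 = -(-659665)*(-2864827)/2 = -1/4*3779652205910 = -1889826102955/2 ≈ -9.4491e+11)
(263*(-971) + 800)/(-8361) + d/3510375 = (263*(-971) + 800)/(-8361) - 1889826102955/2/3510375 = (-255373 + 800)*(-1/8361) - 1889826102955/2*1/3510375 = -254573*(-1/8361) - 377965220591/1404150 = 254573/8361 - 377965220591/1404150 = -1053269916894467/3913366050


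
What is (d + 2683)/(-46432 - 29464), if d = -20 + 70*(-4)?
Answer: -2383/75896 ≈ -0.031398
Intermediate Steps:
d = -300 (d = -20 - 280 = -300)
(d + 2683)/(-46432 - 29464) = (-300 + 2683)/(-46432 - 29464) = 2383/(-75896) = 2383*(-1/75896) = -2383/75896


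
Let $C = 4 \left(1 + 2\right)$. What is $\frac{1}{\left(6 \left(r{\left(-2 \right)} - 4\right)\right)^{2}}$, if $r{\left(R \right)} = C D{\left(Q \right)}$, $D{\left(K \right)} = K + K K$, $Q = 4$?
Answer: $\frac{1}{2005056} \approx 4.9874 \cdot 10^{-7}$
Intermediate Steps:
$C = 12$ ($C = 4 \cdot 3 = 12$)
$D{\left(K \right)} = K + K^{2}$
$r{\left(R \right)} = 240$ ($r{\left(R \right)} = 12 \cdot 4 \left(1 + 4\right) = 12 \cdot 4 \cdot 5 = 12 \cdot 20 = 240$)
$\frac{1}{\left(6 \left(r{\left(-2 \right)} - 4\right)\right)^{2}} = \frac{1}{\left(6 \left(240 - 4\right)\right)^{2}} = \frac{1}{\left(6 \cdot 236\right)^{2}} = \frac{1}{1416^{2}} = \frac{1}{2005056}$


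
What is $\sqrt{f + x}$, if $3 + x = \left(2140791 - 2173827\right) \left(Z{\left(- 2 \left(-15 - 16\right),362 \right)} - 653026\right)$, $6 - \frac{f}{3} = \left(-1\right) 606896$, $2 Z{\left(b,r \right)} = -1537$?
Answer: $\sqrt{21600575805} \approx 1.4697 \cdot 10^{5}$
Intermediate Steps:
$Z{\left(b,r \right)} = - \frac{1537}{2}$ ($Z{\left(b,r \right)} = \frac{1}{2} \left(-1537\right) = - \frac{1537}{2}$)
$f = 1820706$ ($f = 18 - 3 \left(\left(-1\right) 606896\right) = 18 - -1820688 = 18 + 1820688 = 1820706$)
$x = 21598755099$ ($x = -3 + \left(2140791 - 2173827\right) \left(- \frac{1537}{2} - 653026\right) = -3 - -21598755102 = -3 + 21598755102 = 21598755099$)
$\sqrt{f + x} = \sqrt{1820706 + 21598755099} = \sqrt{21600575805}$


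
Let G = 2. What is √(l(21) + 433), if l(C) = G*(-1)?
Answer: √431 ≈ 20.761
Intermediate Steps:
l(C) = -2 (l(C) = 2*(-1) = -2)
√(l(21) + 433) = √(-2 + 433) = √431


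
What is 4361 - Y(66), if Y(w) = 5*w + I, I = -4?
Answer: 4035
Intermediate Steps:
Y(w) = -4 + 5*w (Y(w) = 5*w - 4 = -4 + 5*w)
4361 - Y(66) = 4361 - (-4 + 5*66) = 4361 - (-4 + 330) = 4361 - 1*326 = 4361 - 326 = 4035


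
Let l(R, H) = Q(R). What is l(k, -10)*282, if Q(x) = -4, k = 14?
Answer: -1128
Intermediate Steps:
l(R, H) = -4
l(k, -10)*282 = -4*282 = -1128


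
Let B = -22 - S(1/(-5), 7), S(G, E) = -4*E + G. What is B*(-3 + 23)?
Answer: 124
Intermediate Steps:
S(G, E) = G - 4*E
B = 31/5 (B = -22 - (1/(-5) - 4*7) = -22 - (-1/5 - 28) = -22 - 1*(-141/5) = -22 + 141/5 = 31/5 ≈ 6.2000)
B*(-3 + 23) = 31*(-3 + 23)/5 = (31/5)*20 = 124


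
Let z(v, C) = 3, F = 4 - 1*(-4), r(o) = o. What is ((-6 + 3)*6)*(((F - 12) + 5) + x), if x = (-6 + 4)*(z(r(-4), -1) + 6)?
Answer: 306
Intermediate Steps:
F = 8 (F = 4 + 4 = 8)
x = -18 (x = (-6 + 4)*(3 + 6) = -2*9 = -18)
((-6 + 3)*6)*(((F - 12) + 5) + x) = ((-6 + 3)*6)*(((8 - 12) + 5) - 18) = (-3*6)*((-4 + 5) - 18) = -18*(1 - 18) = -18*(-17) = 306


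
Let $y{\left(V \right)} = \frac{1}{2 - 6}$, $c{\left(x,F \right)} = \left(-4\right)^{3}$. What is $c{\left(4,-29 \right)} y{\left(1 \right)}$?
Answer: $16$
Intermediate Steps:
$c{\left(x,F \right)} = -64$
$y{\left(V \right)} = - \frac{1}{4}$ ($y{\left(V \right)} = \frac{1}{-4} = - \frac{1}{4}$)
$c{\left(4,-29 \right)} y{\left(1 \right)} = \left(-64\right) \left(- \frac{1}{4}\right) = 16$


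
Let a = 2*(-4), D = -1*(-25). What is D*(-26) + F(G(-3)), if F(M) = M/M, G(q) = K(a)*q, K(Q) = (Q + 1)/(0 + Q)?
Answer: -649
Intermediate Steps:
D = 25
a = -8
K(Q) = (1 + Q)/Q
G(q) = 7*q/8 (G(q) = ((1 - 8)/(-8))*q = (-⅛*(-7))*q = 7*q/8)
F(M) = 1
D*(-26) + F(G(-3)) = 25*(-26) + 1 = -650 + 1 = -649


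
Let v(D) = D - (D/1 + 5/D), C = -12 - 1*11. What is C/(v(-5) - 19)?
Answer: 23/18 ≈ 1.2778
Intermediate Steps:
C = -23 (C = -12 - 11 = -23)
v(D) = -5/D (v(D) = D - (D*1 + 5/D) = D - (D + 5/D) = D + (-D - 5/D) = -5/D)
C/(v(-5) - 19) = -23/(-5/(-5) - 19) = -23/(-5*(-⅕) - 19) = -23/(1 - 19) = -23/(-18) = -23*(-1/18) = 23/18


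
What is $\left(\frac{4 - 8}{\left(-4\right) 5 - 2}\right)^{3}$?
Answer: $\frac{8}{1331} \approx 0.0060105$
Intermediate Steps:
$\left(\frac{4 - 8}{\left(-4\right) 5 - 2}\right)^{3} = \left(- \frac{4}{-20 - 2}\right)^{3} = \left(- \frac{4}{-22}\right)^{3} = \left(\left(-4\right) \left(- \frac{1}{22}\right)\right)^{3} = \left(\frac{2}{11}\right)^{3} = \frac{8}{1331}$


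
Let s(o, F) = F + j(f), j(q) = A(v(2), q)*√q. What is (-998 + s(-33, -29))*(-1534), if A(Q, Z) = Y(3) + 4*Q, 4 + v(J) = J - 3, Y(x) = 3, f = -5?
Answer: 1575418 + 26078*I*√5 ≈ 1.5754e+6 + 58312.0*I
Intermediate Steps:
v(J) = -7 + J (v(J) = -4 + (J - 3) = -4 + (-3 + J) = -7 + J)
A(Q, Z) = 3 + 4*Q
j(q) = -17*√q (j(q) = (3 + 4*(-7 + 2))*√q = (3 + 4*(-5))*√q = (3 - 20)*√q = -17*√q)
s(o, F) = F - 17*I*√5
(-998 + s(-33, -29))*(-1534) = (-998 + (-29 - 17*I*√5))*(-1534) = (-1027 - 17*I*√5)*(-1534) = 1575418 + 26078*I*√5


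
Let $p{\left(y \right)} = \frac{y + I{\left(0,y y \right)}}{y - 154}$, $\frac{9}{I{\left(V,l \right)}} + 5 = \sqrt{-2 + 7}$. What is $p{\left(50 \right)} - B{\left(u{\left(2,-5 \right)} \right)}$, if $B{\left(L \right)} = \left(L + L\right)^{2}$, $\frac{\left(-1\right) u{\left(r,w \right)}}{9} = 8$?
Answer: $- \frac{8626367}{416} + \frac{9 \sqrt{5}}{2080} \approx -20736.0$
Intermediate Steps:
$u{\left(r,w \right)} = -72$ ($u{\left(r,w \right)} = \left(-9\right) 8 = -72$)
$B{\left(L \right)} = 4 L^{2}$ ($B{\left(L \right)} = \left(2 L\right)^{2} = 4 L^{2}$)
$I{\left(V,l \right)} = \frac{9}{-5 + \sqrt{5}}$ ($I{\left(V,l \right)} = \frac{9}{-5 + \sqrt{-2 + 7}} = \frac{9}{-5 + \sqrt{5}}$)
$p{\left(y \right)} = \frac{- \frac{9}{4} + y - \frac{9 \sqrt{5}}{20}}{-154 + y}$ ($p{\left(y \right)} = \frac{y - \left(\frac{9}{4} + \frac{9 \sqrt{5}}{20}\right)}{y - 154} = \frac{- \frac{9}{4} + y - \frac{9 \sqrt{5}}{20}}{-154 + y}$)
$p{\left(50 \right)} - B{\left(u{\left(2,-5 \right)} \right)} = \frac{-45 - 9 \sqrt{5} + 20 \cdot 50}{20 \left(-154 + 50\right)} - 4 \left(-72\right)^{2} = \frac{-45 - 9 \sqrt{5} + 1000}{20 \left(-104\right)} - 4 \cdot 5184 = \frac{1}{20} \left(- \frac{1}{104}\right) \left(955 - 9 \sqrt{5}\right) - 20736 = \left(- \frac{191}{416} + \frac{9 \sqrt{5}}{2080}\right) - 20736 = - \frac{8626367}{416} + \frac{9 \sqrt{5}}{2080}$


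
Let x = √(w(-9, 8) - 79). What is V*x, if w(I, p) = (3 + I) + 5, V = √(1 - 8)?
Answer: -4*√35 ≈ -23.664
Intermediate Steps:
V = I*√7 (V = √(-7) = I*√7 ≈ 2.6458*I)
w(I, p) = 8 + I
x = 4*I*√5 (x = √((8 - 9) - 79) = √(-1 - 79) = √(-80) = 4*I*√5 ≈ 8.9443*I)
V*x = (I*√7)*(4*I*√5) = -4*√35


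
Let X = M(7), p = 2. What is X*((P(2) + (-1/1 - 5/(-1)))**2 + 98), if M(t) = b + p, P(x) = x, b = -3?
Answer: -134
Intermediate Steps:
M(t) = -1 (M(t) = -3 + 2 = -1)
X = -1
X*((P(2) + (-1/1 - 5/(-1)))**2 + 98) = -((2 + (-1/1 - 5/(-1)))**2 + 98) = -((2 + (-1*1 - 5*(-1)))**2 + 98) = -((2 + (-1 + 5))**2 + 98) = -((2 + 4)**2 + 98) = -(6**2 + 98) = -(36 + 98) = -1*134 = -134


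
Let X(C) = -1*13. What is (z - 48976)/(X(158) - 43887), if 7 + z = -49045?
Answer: 24507/10975 ≈ 2.2330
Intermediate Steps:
X(C) = -13
z = -49052 (z = -7 - 49045 = -49052)
(z - 48976)/(X(158) - 43887) = (-49052 - 48976)/(-13 - 43887) = -98028/(-43900) = -98028*(-1/43900) = 24507/10975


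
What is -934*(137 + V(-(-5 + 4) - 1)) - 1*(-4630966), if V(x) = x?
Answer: 4503008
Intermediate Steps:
-934*(137 + V(-(-5 + 4) - 1)) - 1*(-4630966) = -934*(137 + (-(-5 + 4) - 1)) - 1*(-4630966) = -934*(137 + (-1*(-1) - 1)) + 4630966 = -934*(137 + (1 - 1)) + 4630966 = -934*(137 + 0) + 4630966 = -934*137 + 4630966 = -127958 + 4630966 = 4503008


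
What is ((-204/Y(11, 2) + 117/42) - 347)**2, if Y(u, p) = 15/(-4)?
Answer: 411562369/4900 ≈ 83992.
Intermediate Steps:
Y(u, p) = -15/4 (Y(u, p) = 15*(-1/4) = -15/4)
((-204/Y(11, 2) + 117/42) - 347)**2 = ((-204/(-15/4) + 117/42) - 347)**2 = ((-204*(-4/15) + 117*(1/42)) - 347)**2 = ((272/5 + 39/14) - 347)**2 = (4003/70 - 347)**2 = (-20287/70)**2 = 411562369/4900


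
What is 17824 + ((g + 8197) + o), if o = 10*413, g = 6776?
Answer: 36927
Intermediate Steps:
o = 4130
17824 + ((g + 8197) + o) = 17824 + ((6776 + 8197) + 4130) = 17824 + (14973 + 4130) = 17824 + 19103 = 36927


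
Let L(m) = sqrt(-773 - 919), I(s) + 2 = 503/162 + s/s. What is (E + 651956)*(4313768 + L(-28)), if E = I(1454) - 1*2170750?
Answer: -530688985921708/81 - 246044287*I*sqrt(47)/27 ≈ -6.5517e+12 - 6.2474e+7*I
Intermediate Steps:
I(s) = 341/162 (I(s) = -2 + (503/162 + s/s) = -2 + (503*(1/162) + 1) = -2 + (503/162 + 1) = -2 + 665/162 = 341/162)
E = -351661159/162 (E = 341/162 - 1*2170750 = 341/162 - 2170750 = -351661159/162 ≈ -2.1707e+6)
L(m) = 6*I*sqrt(47) (L(m) = sqrt(-1692) = 6*I*sqrt(47))
(E + 651956)*(4313768 + L(-28)) = (-351661159/162 + 651956)*(4313768 + 6*I*sqrt(47)) = -246044287*(4313768 + 6*I*sqrt(47))/162 = -530688985921708/81 - 246044287*I*sqrt(47)/27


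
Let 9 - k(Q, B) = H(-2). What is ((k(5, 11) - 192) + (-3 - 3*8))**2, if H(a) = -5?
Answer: 42025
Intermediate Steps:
k(Q, B) = 14 (k(Q, B) = 9 - 1*(-5) = 9 + 5 = 14)
((k(5, 11) - 192) + (-3 - 3*8))**2 = ((14 - 192) + (-3 - 3*8))**2 = (-178 + (-3 - 24))**2 = (-178 - 27)**2 = (-205)**2 = 42025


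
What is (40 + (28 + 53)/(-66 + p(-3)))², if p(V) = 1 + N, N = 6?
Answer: 5193841/3481 ≈ 1492.1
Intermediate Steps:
p(V) = 7 (p(V) = 1 + 6 = 7)
(40 + (28 + 53)/(-66 + p(-3)))² = (40 + (28 + 53)/(-66 + 7))² = (40 + 81/(-59))² = (40 + 81*(-1/59))² = (40 - 81/59)² = (2279/59)² = 5193841/3481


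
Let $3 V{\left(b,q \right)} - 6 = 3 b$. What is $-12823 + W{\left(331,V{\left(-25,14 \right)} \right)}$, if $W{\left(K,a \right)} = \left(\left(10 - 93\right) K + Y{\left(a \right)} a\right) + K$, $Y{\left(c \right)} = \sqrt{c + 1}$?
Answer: $-39965 - 23 i \sqrt{22} \approx -39965.0 - 107.88 i$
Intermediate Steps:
$V{\left(b,q \right)} = 2 + b$ ($V{\left(b,q \right)} = 2 + \frac{3 b}{3} = 2 + b$)
$Y{\left(c \right)} = \sqrt{1 + c}$
$W{\left(K,a \right)} = - 82 K + a \sqrt{1 + a}$ ($W{\left(K,a \right)} = \left(\left(10 - 93\right) K + \sqrt{1 + a} a\right) + K = \left(\left(10 - 93\right) K + a \sqrt{1 + a}\right) + K = \left(- 83 K + a \sqrt{1 + a}\right) + K = - 82 K + a \sqrt{1 + a}$)
$-12823 + W{\left(331,V{\left(-25,14 \right)} \right)} = -12823 + \left(\left(-82\right) 331 + \left(2 - 25\right) \sqrt{1 + \left(2 - 25\right)}\right) = -12823 - \left(27142 + 23 \sqrt{1 - 23}\right) = -12823 - \left(27142 + 23 \sqrt{-22}\right) = -12823 - \left(27142 + 23 i \sqrt{22}\right) = -39965 - 23 i \sqrt{22}$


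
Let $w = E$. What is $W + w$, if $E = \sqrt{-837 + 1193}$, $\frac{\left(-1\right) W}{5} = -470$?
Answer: $2350 + 2 \sqrt{89} \approx 2368.9$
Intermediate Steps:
$W = 2350$ ($W = \left(-5\right) \left(-470\right) = 2350$)
$E = 2 \sqrt{89}$ ($E = \sqrt{356} = 2 \sqrt{89} \approx 18.868$)
$w = 2 \sqrt{89} \approx 18.868$
$W + w = 2350 + 2 \sqrt{89}$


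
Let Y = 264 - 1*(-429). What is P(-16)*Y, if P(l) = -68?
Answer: -47124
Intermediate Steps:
Y = 693 (Y = 264 + 429 = 693)
P(-16)*Y = -68*693 = -47124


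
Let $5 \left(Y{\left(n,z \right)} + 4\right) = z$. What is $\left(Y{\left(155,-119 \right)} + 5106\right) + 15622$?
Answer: $\frac{103501}{5} \approx 20700.0$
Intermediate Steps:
$Y{\left(n,z \right)} = -4 + \frac{z}{5}$
$\left(Y{\left(155,-119 \right)} + 5106\right) + 15622 = \left(\left(-4 + \frac{1}{5} \left(-119\right)\right) + 5106\right) + 15622 = \left(\left(-4 - \frac{119}{5}\right) + 5106\right) + 15622 = \left(- \frac{139}{5} + 5106\right) + 15622 = \frac{25391}{5} + 15622 = \frac{103501}{5}$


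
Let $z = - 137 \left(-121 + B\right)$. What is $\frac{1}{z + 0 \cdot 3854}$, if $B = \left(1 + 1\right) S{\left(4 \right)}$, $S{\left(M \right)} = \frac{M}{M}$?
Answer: $\frac{1}{16303} \approx 6.1338 \cdot 10^{-5}$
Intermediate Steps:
$S{\left(M \right)} = 1$
$B = 2$ ($B = \left(1 + 1\right) 1 = 2 \cdot 1 = 2$)
$z = 16303$ ($z = - 137 \left(-121 + 2\right) = \left(-137\right) \left(-119\right) = 16303$)
$\frac{1}{z + 0 \cdot 3854} = \frac{1}{16303 + 0 \cdot 3854} = \frac{1}{16303 + 0} = \frac{1}{16303}$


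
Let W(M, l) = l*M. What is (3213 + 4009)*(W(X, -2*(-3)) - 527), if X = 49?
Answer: -1682726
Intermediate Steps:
W(M, l) = M*l
(3213 + 4009)*(W(X, -2*(-3)) - 527) = (3213 + 4009)*(49*(-2*(-3)) - 527) = 7222*(49*6 - 527) = 7222*(294 - 527) = 7222*(-233) = -1682726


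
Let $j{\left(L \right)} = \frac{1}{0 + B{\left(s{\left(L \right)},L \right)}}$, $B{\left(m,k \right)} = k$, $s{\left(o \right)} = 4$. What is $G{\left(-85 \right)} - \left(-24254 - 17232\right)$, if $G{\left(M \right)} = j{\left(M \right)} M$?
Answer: $41487$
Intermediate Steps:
$j{\left(L \right)} = \frac{1}{L}$ ($j{\left(L \right)} = \frac{1}{0 + L} = \frac{1}{L}$)
$G{\left(M \right)} = 1$ ($G{\left(M \right)} = \frac{M}{M} = 1$)
$G{\left(-85 \right)} - \left(-24254 - 17232\right) = 1 - \left(-24254 - 17232\right) = 1 - -41486 = 1 + 41486 = 41487$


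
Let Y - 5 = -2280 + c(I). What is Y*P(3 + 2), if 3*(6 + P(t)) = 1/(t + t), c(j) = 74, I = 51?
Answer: 393979/30 ≈ 13133.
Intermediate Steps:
P(t) = -6 + 1/(6*t) (P(t) = -6 + 1/(3*(t + t)) = -6 + 1/(3*((2*t))) = -6 + (1/(2*t))/3 = -6 + 1/(6*t))
Y = -2201 (Y = 5 + (-2280 + 74) = 5 - 2206 = -2201)
Y*P(3 + 2) = -2201*(-6 + 1/(6*(3 + 2))) = -2201*(-6 + (⅙)/5) = -2201*(-6 + (⅙)*(⅕)) = -2201*(-6 + 1/30) = -2201*(-179/30) = 393979/30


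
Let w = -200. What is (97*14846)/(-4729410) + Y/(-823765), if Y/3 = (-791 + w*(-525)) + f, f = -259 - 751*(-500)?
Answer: -798881954693/389592242865 ≈ -2.0506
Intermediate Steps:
f = 375241 (f = -259 + 375500 = 375241)
Y = 1438350 (Y = 3*((-791 - 200*(-525)) + 375241) = 3*((-791 + 105000) + 375241) = 3*(104209 + 375241) = 3*479450 = 1438350)
(97*14846)/(-4729410) + Y/(-823765) = (97*14846)/(-4729410) + 1438350/(-823765) = 1440062*(-1/4729410) + 1438350*(-1/823765) = -720031/2364705 - 287670/164753 = -798881954693/389592242865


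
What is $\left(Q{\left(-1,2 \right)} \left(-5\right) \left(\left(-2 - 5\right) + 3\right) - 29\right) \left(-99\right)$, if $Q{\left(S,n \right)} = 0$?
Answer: $2871$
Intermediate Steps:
$\left(Q{\left(-1,2 \right)} \left(-5\right) \left(\left(-2 - 5\right) + 3\right) - 29\right) \left(-99\right) = \left(0 \left(-5\right) \left(\left(-2 - 5\right) + 3\right) - 29\right) \left(-99\right) = \left(0 \left(-7 + 3\right) - 29\right) \left(-99\right) = \left(0 \left(-4\right) - 29\right) \left(-99\right) = \left(0 - 29\right) \left(-99\right) = \left(-29\right) \left(-99\right) = 2871$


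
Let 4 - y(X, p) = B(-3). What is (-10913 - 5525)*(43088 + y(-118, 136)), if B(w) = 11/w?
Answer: -2125219706/3 ≈ -7.0841e+8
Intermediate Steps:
y(X, p) = 23/3 (y(X, p) = 4 - 11/(-3) = 4 - 11*(-1)/3 = 4 - 1*(-11/3) = 4 + 11/3 = 23/3)
(-10913 - 5525)*(43088 + y(-118, 136)) = (-10913 - 5525)*(43088 + 23/3) = -16438*129287/3 = -2125219706/3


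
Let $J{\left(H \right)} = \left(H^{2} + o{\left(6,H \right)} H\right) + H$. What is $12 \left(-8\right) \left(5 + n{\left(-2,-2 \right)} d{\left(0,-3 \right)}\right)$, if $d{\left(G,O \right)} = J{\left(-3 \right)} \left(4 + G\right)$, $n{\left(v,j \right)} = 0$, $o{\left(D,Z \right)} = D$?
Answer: $-480$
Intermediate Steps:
$J{\left(H \right)} = H^{2} + 7 H$ ($J{\left(H \right)} = \left(H^{2} + 6 H\right) + H = H^{2} + 7 H$)
$d{\left(G,O \right)} = -48 - 12 G$ ($d{\left(G,O \right)} = - 3 \left(7 - 3\right) \left(4 + G\right) = \left(-3\right) 4 \left(4 + G\right) = - 12 \left(4 + G\right) = -48 - 12 G$)
$12 \left(-8\right) \left(5 + n{\left(-2,-2 \right)} d{\left(0,-3 \right)}\right) = 12 \left(-8\right) \left(5 + 0 \left(-48 - 0\right)\right) = - 96 \left(5 + 0 \left(-48 + 0\right)\right) = - 96 \left(5 + 0 \left(-48\right)\right) = - 96 \left(5 + 0\right) = \left(-96\right) 5 = -480$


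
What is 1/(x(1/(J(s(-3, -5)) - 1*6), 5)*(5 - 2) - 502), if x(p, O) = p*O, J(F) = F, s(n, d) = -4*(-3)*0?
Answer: -2/1009 ≈ -0.0019822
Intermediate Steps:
s(n, d) = 0 (s(n, d) = 12*0 = 0)
x(p, O) = O*p
1/(x(1/(J(s(-3, -5)) - 1*6), 5)*(5 - 2) - 502) = 1/((5/(0 - 1*6))*(5 - 2) - 502) = 1/((5/(0 - 6))*3 - 502) = 1/((5/(-6))*3 - 502) = 1/((5*(-⅙))*3 - 502) = 1/(-⅚*3 - 502) = 1/(-5/2 - 502) = 1/(-1009/2) = -2/1009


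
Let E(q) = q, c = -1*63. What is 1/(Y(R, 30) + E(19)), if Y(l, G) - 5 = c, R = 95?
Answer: -1/39 ≈ -0.025641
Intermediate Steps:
c = -63
Y(l, G) = -58 (Y(l, G) = 5 - 63 = -58)
1/(Y(R, 30) + E(19)) = 1/(-58 + 19) = 1/(-39) = -1/39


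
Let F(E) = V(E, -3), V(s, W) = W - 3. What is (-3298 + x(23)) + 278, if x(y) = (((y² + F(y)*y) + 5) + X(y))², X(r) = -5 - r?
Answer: 132404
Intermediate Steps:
V(s, W) = -3 + W
F(E) = -6 (F(E) = -3 - 3 = -6)
x(y) = (y² - 7*y)² (x(y) = (((y² - 6*y) + 5) + (-5 - y))² = ((5 + y² - 6*y) + (-5 - y))² = (y² - 7*y)²)
(-3298 + x(23)) + 278 = (-3298 + 23²*(-7 + 23)²) + 278 = (-3298 + 529*16²) + 278 = (-3298 + 529*256) + 278 = (-3298 + 135424) + 278 = 132126 + 278 = 132404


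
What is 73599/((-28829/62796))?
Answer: -4621722804/28829 ≈ -1.6032e+5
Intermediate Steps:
73599/((-28829/62796)) = 73599/((-28829*1/62796)) = 73599/(-28829/62796) = 73599*(-62796/28829) = -4621722804/28829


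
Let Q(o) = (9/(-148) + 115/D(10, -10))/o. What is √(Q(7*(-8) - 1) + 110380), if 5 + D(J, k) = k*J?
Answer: √96227610218033/29526 ≈ 332.23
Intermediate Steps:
D(J, k) = -5 + J*k (D(J, k) = -5 + k*J = -5 + J*k)
Q(o) = -3593/(3108*o) (Q(o) = (9/(-148) + 115/(-5 + 10*(-10)))/o = (9*(-1/148) + 115/(-5 - 100))/o = (-9/148 + 115/(-105))/o = (-9/148 + 115*(-1/105))/o = (-9/148 - 23/21)/o = -3593/(3108*o))
√(Q(7*(-8) - 1) + 110380) = √(-3593/(3108*(7*(-8) - 1)) + 110380) = √(-3593/(3108*(-56 - 1)) + 110380) = √(-3593/3108/(-57) + 110380) = √(-3593/3108*(-1/57) + 110380) = √(3593/177156 + 110380) = √(19554482873/177156) = √96227610218033/29526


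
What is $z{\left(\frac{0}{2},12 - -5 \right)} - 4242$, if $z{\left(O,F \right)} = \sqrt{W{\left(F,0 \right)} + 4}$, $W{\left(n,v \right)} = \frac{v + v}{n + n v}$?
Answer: $-4240$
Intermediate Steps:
$W{\left(n,v \right)} = \frac{2 v}{n + n v}$
$z{\left(O,F \right)} = 2$ ($z{\left(O,F \right)} = \sqrt{2 \cdot 0 \frac{1}{F} \frac{1}{1 + 0} + 4} = \sqrt{2 \cdot 0 \frac{1}{F} 1^{-1} + 4} = \sqrt{2 \cdot 0 \frac{1}{F} 1 + 4} = \sqrt{0 + 4} = \sqrt{4} = 2$)
$z{\left(\frac{0}{2},12 - -5 \right)} - 4242 = 2 - 4242 = -4240$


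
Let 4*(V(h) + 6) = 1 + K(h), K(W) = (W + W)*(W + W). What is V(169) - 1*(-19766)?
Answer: 193285/4 ≈ 48321.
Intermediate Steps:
K(W) = 4*W² (K(W) = (2*W)*(2*W) = 4*W²)
V(h) = -23/4 + h² (V(h) = -6 + (1 + 4*h²)/4 = -6 + (¼ + h²) = -23/4 + h²)
V(169) - 1*(-19766) = (-23/4 + 169²) - 1*(-19766) = (-23/4 + 28561) + 19766 = 114221/4 + 19766 = 193285/4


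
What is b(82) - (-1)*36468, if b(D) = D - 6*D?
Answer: 36058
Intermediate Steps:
b(D) = -5*D
b(82) - (-1)*36468 = -5*82 - (-1)*36468 = -410 - 1*(-36468) = -410 + 36468 = 36058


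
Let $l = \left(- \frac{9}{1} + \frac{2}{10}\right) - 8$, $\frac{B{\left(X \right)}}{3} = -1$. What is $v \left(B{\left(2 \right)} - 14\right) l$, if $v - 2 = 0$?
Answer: $\frac{2856}{5} \approx 571.2$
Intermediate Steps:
$v = 2$ ($v = 2 + 0 = 2$)
$B{\left(X \right)} = -3$ ($B{\left(X \right)} = 3 \left(-1\right) = -3$)
$l = - \frac{84}{5}$ ($l = \left(\left(-9\right) 1 + 2 \cdot \frac{1}{10}\right) - 8 = \left(-9 + \frac{1}{5}\right) - 8 = - \frac{44}{5} - 8 = - \frac{84}{5} \approx -16.8$)
$v \left(B{\left(2 \right)} - 14\right) l = 2 \left(-3 - 14\right) \left(- \frac{84}{5}\right) = 2 \left(-17\right) \left(- \frac{84}{5}\right) = \left(-34\right) \left(- \frac{84}{5}\right) = \frac{2856}{5}$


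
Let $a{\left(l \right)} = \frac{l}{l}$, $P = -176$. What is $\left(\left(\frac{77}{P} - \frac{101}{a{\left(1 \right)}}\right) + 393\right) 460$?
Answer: $\frac{536475}{4} \approx 1.3412 \cdot 10^{5}$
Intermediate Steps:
$a{\left(l \right)} = 1$
$\left(\left(\frac{77}{P} - \frac{101}{a{\left(1 \right)}}\right) + 393\right) 460 = \left(\left(\frac{77}{-176} - \frac{101}{1}\right) + 393\right) 460 = \left(\left(77 \left(- \frac{1}{176}\right) - 101\right) + 393\right) 460 = \left(\left(- \frac{7}{16} - 101\right) + 393\right) 460 = \left(- \frac{1623}{16} + 393\right) 460 = \frac{4665}{16} \cdot 460 = \frac{536475}{4}$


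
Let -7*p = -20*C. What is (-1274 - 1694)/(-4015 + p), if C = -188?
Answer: 20776/31865 ≈ 0.65200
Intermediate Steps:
p = -3760/7 (p = -(-20)*(-188)/7 = -⅐*3760 = -3760/7 ≈ -537.14)
(-1274 - 1694)/(-4015 + p) = (-1274 - 1694)/(-4015 - 3760/7) = -2968/(-31865/7) = -2968*(-7/31865) = 20776/31865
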